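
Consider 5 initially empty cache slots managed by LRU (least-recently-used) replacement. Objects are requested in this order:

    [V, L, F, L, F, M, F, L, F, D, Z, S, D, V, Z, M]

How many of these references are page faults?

9

V: miss, frames (V)
L: miss, frames (V L)
F: miss, frames (V L F)
L: hit
F: hit
M: miss, frames (V L F M)
F: hit
L: hit
F: hit
D: miss, frames (V M L F D)
Z: miss, evict V, frames (M L F D Z)
S: miss, evict M, frames (L F D Z S)
D: hit
V: miss, evict L, frames (F Z S D V)
Z: hit
M: miss, evict F, frames (S D V Z M)
Page faults: 9.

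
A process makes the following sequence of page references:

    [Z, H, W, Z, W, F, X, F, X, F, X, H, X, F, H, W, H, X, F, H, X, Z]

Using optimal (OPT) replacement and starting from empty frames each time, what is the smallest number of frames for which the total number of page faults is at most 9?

3

f=1: 22 faults
f=2: 12 faults
f=3: 8 faults
f=4: 6 faults
f=5: 5 faults
Smallest f with faults ≤ 9 is 3.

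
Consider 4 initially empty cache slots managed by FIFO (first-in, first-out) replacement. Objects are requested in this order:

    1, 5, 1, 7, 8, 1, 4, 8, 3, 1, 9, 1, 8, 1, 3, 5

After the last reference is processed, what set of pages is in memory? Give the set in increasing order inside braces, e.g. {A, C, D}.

{1, 5, 8, 9}

1: fault, frames [1]
5: fault, frames [1, 5]
1: hit
7: fault, frames [1, 5, 7]
8: fault, frames [1, 5, 7, 8]
1: hit
4: fault, evict 1, frames [5, 7, 8, 4]
8: hit
3: fault, evict 5, frames [7, 8, 4, 3]
1: fault, evict 7, frames [8, 4, 3, 1]
9: fault, evict 8, frames [4, 3, 1, 9]
1: hit
8: fault, evict 4, frames [3, 1, 9, 8]
1: hit
3: hit
5: fault, evict 3, frames [1, 9, 8, 5]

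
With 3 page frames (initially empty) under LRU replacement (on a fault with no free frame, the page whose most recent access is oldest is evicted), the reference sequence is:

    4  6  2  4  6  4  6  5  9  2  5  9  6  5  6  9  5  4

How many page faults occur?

4: fault, frames {4}
6: fault, frames {4,6}
2: fault, frames {4,6,2}
4: hit
6: hit
4: hit
6: hit
5: fault, evict 2, frames {4,6,5}
9: fault, evict 4, frames {6,5,9}
2: fault, evict 6, frames {5,9,2}
5: hit
9: hit
6: fault, evict 2, frames {5,9,6}
5: hit
6: hit
9: hit
5: hit
4: fault, evict 6, frames {9,5,4}
Page faults: 8.

8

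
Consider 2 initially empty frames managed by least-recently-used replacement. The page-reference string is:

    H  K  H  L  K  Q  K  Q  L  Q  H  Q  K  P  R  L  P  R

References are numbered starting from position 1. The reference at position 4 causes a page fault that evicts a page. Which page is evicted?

pos 1: H -> fault, frames [H]
pos 2: K -> fault, frames [H, K]
pos 3: H -> hit
pos 4: L -> fault, evict K, frames [H, L]
At position 4, page K is evicted.

K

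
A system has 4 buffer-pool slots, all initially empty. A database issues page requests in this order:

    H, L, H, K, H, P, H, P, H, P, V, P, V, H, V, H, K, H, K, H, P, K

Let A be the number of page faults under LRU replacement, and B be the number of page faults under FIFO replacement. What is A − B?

Under LRU: F F . F . F . . . . F . . . . . . . . . . . → 5 faults.
Under FIFO: F F . F . F . . . . F . . F . . . . . . . . → 6 faults.
A − B = 5 − 6 = -1.

-1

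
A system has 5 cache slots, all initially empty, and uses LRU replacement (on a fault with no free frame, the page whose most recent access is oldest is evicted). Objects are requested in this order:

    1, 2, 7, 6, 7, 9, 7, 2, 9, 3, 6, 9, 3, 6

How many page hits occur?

8

1 → miss, frames [1]
2 → miss, frames [1, 2]
7 → miss, frames [1, 2, 7]
6 → miss, frames [1, 2, 7, 6]
7 → hit
9 → miss, frames [1, 2, 6, 7, 9]
7 → hit
2 → hit
9 → hit
3 → miss, evict 1, frames [6, 7, 2, 9, 3]
6 → hit
9 → hit
3 → hit
6 → hit
Hits: 8.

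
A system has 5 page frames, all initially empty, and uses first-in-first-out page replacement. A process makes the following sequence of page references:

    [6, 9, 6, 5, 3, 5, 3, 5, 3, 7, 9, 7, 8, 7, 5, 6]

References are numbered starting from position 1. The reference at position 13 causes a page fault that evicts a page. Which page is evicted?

pos 1: 6: miss, frames [6]
pos 2: 9: miss, frames [6, 9]
pos 3: 6: hit
pos 4: 5: miss, frames [6, 9, 5]
pos 5: 3: miss, frames [6, 9, 5, 3]
pos 6: 5: hit
pos 7: 3: hit
pos 8: 5: hit
pos 9: 3: hit
pos 10: 7: miss, frames [6, 9, 5, 3, 7]
pos 11: 9: hit
pos 12: 7: hit
pos 13: 8: miss, evict 6, frames [9, 5, 3, 7, 8]
At position 13, page 6 is evicted.

6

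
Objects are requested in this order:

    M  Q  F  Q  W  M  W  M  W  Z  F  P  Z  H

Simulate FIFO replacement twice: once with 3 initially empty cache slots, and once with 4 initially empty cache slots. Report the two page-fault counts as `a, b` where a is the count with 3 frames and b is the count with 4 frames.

9, 7

3 frames: F F F . F F . . . F F F . F → 9 faults.
4 frames: F F F . F . . . . F . F . F → 7 faults.
7 < 9: adding a frame reduced faults, as is typical.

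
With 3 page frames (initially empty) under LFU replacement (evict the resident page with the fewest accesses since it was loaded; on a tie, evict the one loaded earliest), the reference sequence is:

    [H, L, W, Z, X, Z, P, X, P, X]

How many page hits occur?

4

H: miss, frames [H]
L: miss, frames [H, L]
W: miss, frames [H, L, W]
Z: miss, evict H, frames [L, W, Z]
X: miss, evict L, frames [W, Z, X]
Z: hit
P: miss, evict W, frames [Z, X, P]
X: hit
P: hit
X: hit
Hits: 4.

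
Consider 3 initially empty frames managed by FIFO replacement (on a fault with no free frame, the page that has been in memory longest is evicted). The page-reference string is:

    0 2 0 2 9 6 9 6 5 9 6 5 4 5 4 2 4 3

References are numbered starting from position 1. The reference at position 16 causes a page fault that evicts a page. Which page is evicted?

pos 1: 0: miss, frames {0}
pos 2: 2: miss, frames {0,2}
pos 3: 0: hit
pos 4: 2: hit
pos 5: 9: miss, frames {0,2,9}
pos 6: 6: miss, evict 0, frames {2,9,6}
pos 7: 9: hit
pos 8: 6: hit
pos 9: 5: miss, evict 2, frames {9,6,5}
pos 10: 9: hit
pos 11: 6: hit
pos 12: 5: hit
pos 13: 4: miss, evict 9, frames {6,5,4}
pos 14: 5: hit
pos 15: 4: hit
pos 16: 2: miss, evict 6, frames {5,4,2}
At position 16, page 6 is evicted.

6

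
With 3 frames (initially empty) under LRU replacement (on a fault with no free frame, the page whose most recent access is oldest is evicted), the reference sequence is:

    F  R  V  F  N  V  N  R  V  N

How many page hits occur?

5

F: fault, frames {F}
R: fault, frames {F,R}
V: fault, frames {F,R,V}
F: hit
N: fault, evict R, frames {V,F,N}
V: hit
N: hit
R: fault, evict F, frames {V,N,R}
V: hit
N: hit
Hits: 5.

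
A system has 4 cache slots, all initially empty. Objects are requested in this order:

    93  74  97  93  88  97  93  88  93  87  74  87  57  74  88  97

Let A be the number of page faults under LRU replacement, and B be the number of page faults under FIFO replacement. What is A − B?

1

Under LRU: F F F . F . . . . F F . F . F F → 9 faults.
Under FIFO: F F F . F . . . . F . . F F . F → 8 faults.
A − B = 9 − 8 = 1.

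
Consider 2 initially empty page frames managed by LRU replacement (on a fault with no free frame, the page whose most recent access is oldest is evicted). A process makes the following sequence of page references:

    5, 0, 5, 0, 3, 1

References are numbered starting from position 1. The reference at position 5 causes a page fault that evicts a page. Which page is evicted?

5

pos 1: 5 -> fault, frames [5]
pos 2: 0 -> fault, frames [5, 0]
pos 3: 5 -> hit
pos 4: 0 -> hit
pos 5: 3 -> fault, evict 5, frames [0, 3]
At position 5, page 5 is evicted.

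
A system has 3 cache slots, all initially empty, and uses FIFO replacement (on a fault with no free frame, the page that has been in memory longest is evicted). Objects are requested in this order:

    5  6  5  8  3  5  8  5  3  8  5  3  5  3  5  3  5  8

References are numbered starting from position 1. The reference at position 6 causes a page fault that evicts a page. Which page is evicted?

pos 1: 5 → miss, frames (5)
pos 2: 6 → miss, frames (5 6)
pos 3: 5 → hit
pos 4: 8 → miss, frames (5 6 8)
pos 5: 3 → miss, evict 5, frames (6 8 3)
pos 6: 5 → miss, evict 6, frames (8 3 5)
At position 6, page 6 is evicted.

6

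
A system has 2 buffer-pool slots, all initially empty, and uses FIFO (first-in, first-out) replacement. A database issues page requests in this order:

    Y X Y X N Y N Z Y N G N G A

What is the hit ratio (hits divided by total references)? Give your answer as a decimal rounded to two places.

0.43

Y → miss, frames {Y}
X → miss, frames {Y,X}
Y → hit
X → hit
N → miss, evict Y, frames {X,N}
Y → miss, evict X, frames {N,Y}
N → hit
Z → miss, evict N, frames {Y,Z}
Y → hit
N → miss, evict Y, frames {Z,N}
G → miss, evict Z, frames {N,G}
N → hit
G → hit
A → miss, evict N, frames {G,A}
Hits: 6 of 14 references → 6/14 = 0.4286.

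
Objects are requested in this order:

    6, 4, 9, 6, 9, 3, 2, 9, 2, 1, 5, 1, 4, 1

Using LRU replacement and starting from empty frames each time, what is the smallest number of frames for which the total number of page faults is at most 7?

f=1: 14 faults
f=2: 10 faults
f=3: 8 faults
f=4: 8 faults
f=5: 8 faults
f=6: 8 faults
f=7: 7 faults
Smallest f with faults ≤ 7 is 7.

7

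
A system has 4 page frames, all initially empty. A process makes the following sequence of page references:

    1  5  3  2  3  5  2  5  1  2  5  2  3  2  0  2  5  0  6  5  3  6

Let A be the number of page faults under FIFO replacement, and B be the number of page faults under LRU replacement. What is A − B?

Under FIFO: F F F F . . . . . . . . . . F . . . F F F . → 8 faults.
Under LRU: F F F F . . . . . . . . . . F . . . F . F . → 7 faults.
A − B = 8 − 7 = 1.

1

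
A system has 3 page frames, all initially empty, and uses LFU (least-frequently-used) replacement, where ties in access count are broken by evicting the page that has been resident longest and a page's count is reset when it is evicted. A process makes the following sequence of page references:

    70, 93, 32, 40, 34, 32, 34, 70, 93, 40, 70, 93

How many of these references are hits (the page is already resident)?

70: fault, frames (70)
93: fault, frames (70 93)
32: fault, frames (70 93 32)
40: fault, evict 70, frames (93 32 40)
34: fault, evict 93, frames (32 40 34)
32: hit
34: hit
70: fault, evict 40, frames (32 34 70)
93: fault, evict 70, frames (32 34 93)
40: fault, evict 93, frames (32 34 40)
70: fault, evict 40, frames (32 34 70)
93: fault, evict 70, frames (32 34 93)
Hits: 2.

2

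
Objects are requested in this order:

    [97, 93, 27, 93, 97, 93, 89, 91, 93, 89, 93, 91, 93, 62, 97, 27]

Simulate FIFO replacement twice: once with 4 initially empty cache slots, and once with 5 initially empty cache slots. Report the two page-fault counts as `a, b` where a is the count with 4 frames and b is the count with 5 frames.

8, 7

4 frames: F F F . . . F F . . . . . F F F → 8 faults.
5 frames: F F F . . . F F . . . . . F F . → 7 faults.
7 < 8: adding a frame reduced faults, as is typical.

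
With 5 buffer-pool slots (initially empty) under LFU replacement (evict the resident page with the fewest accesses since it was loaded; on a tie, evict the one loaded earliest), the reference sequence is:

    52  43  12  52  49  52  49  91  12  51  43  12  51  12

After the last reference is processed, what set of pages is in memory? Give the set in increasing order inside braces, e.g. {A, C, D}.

{12, 43, 49, 51, 52}

52: miss, frames {52}
43: miss, frames {52,43}
12: miss, frames {52,43,12}
52: hit
49: miss, frames {52,43,12,49}
52: hit
49: hit
91: miss, frames {52,43,12,49,91}
12: hit
51: miss, evict 43, frames {52,12,49,91,51}
43: miss, evict 91, frames {52,12,49,51,43}
12: hit
51: hit
12: hit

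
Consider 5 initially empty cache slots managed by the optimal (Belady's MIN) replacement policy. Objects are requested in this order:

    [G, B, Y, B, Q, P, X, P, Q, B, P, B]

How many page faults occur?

G: miss, frames [G]
B: miss, frames [G, B]
Y: miss, frames [G, B, Y]
B: hit
Q: miss, frames [G, B, Y, Q]
P: miss, frames [G, B, Y, Q, P]
X: miss, evict Y, frames [G, B, Q, P, X]
P: hit
Q: hit
B: hit
P: hit
B: hit
Page faults: 6.

6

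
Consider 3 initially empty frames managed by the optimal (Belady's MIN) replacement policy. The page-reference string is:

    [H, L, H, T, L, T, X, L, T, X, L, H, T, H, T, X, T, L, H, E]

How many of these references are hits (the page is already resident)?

13

H: fault, frames [H]
L: fault, frames [H, L]
H: hit
T: fault, frames [H, L, T]
L: hit
T: hit
X: fault, evict H, frames [L, T, X]
L: hit
T: hit
X: hit
L: hit
H: fault, evict L, frames [T, X, H]
T: hit
H: hit
T: hit
X: hit
T: hit
L: fault, evict X, frames [T, H, L]
H: hit
E: fault, evict L, frames [T, H, E]
Hits: 13.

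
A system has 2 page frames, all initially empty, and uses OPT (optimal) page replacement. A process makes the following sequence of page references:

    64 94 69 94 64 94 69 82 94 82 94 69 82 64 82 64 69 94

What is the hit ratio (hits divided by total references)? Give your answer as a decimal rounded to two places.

64 -> miss, frames (64)
94 -> miss, frames (64 94)
69 -> miss, evict 64, frames (94 69)
94 -> hit
64 -> miss, evict 69, frames (94 64)
94 -> hit
69 -> miss, evict 64, frames (94 69)
82 -> miss, evict 69, frames (94 82)
94 -> hit
82 -> hit
94 -> hit
69 -> miss, evict 94, frames (82 69)
82 -> hit
64 -> miss, evict 69, frames (82 64)
82 -> hit
64 -> hit
69 -> miss, evict 64, frames (82 69)
94 -> miss, evict 69, frames (82 94)
Hits: 8 of 18 references → 8/18 = 0.4444.

0.44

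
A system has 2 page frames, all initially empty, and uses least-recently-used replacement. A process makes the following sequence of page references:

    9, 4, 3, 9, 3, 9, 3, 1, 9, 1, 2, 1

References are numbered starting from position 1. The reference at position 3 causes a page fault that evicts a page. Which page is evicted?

9

pos 1: 9 -> fault, frames [9]
pos 2: 4 -> fault, frames [9, 4]
pos 3: 3 -> fault, evict 9, frames [4, 3]
At position 3, page 9 is evicted.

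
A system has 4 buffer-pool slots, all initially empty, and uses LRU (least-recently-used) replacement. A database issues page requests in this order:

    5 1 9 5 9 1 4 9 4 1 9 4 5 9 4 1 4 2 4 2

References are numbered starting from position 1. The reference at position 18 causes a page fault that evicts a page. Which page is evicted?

5

pos 1: 5 -> miss, frames {5}
pos 2: 1 -> miss, frames {5,1}
pos 3: 9 -> miss, frames {5,1,9}
pos 4: 5 -> hit
pos 5: 9 -> hit
pos 6: 1 -> hit
pos 7: 4 -> miss, frames {5,9,1,4}
pos 8: 9 -> hit
pos 9: 4 -> hit
pos 10: 1 -> hit
pos 11: 9 -> hit
pos 12: 4 -> hit
pos 13: 5 -> hit
pos 14: 9 -> hit
pos 15: 4 -> hit
pos 16: 1 -> hit
pos 17: 4 -> hit
pos 18: 2 -> miss, evict 5, frames {9,1,4,2}
At position 18, page 5 is evicted.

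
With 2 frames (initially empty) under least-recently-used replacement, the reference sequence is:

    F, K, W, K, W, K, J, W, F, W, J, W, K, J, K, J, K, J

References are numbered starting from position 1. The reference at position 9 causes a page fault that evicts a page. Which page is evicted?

J

pos 1: F → miss, frames (F)
pos 2: K → miss, frames (F K)
pos 3: W → miss, evict F, frames (K W)
pos 4: K → hit
pos 5: W → hit
pos 6: K → hit
pos 7: J → miss, evict W, frames (K J)
pos 8: W → miss, evict K, frames (J W)
pos 9: F → miss, evict J, frames (W F)
At position 9, page J is evicted.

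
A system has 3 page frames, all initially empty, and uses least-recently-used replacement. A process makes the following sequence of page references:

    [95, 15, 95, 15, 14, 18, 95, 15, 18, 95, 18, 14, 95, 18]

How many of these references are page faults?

95: fault, frames {95}
15: fault, frames {95,15}
95: hit
15: hit
14: fault, frames {95,15,14}
18: fault, evict 95, frames {15,14,18}
95: fault, evict 15, frames {14,18,95}
15: fault, evict 14, frames {18,95,15}
18: hit
95: hit
18: hit
14: fault, evict 15, frames {95,18,14}
95: hit
18: hit
Page faults: 7.

7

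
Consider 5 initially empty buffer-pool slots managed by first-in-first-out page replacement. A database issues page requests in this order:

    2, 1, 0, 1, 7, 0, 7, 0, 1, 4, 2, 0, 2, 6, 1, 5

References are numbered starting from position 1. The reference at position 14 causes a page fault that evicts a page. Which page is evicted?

2

pos 1: 2: fault, frames (2)
pos 2: 1: fault, frames (2 1)
pos 3: 0: fault, frames (2 1 0)
pos 4: 1: hit
pos 5: 7: fault, frames (2 1 0 7)
pos 6: 0: hit
pos 7: 7: hit
pos 8: 0: hit
pos 9: 1: hit
pos 10: 4: fault, frames (2 1 0 7 4)
pos 11: 2: hit
pos 12: 0: hit
pos 13: 2: hit
pos 14: 6: fault, evict 2, frames (1 0 7 4 6)
At position 14, page 2 is evicted.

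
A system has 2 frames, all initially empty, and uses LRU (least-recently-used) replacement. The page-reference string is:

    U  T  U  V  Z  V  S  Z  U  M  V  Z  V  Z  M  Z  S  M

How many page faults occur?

13

U: miss, frames {U}
T: miss, frames {U,T}
U: hit
V: miss, evict T, frames {U,V}
Z: miss, evict U, frames {V,Z}
V: hit
S: miss, evict Z, frames {V,S}
Z: miss, evict V, frames {S,Z}
U: miss, evict S, frames {Z,U}
M: miss, evict Z, frames {U,M}
V: miss, evict U, frames {M,V}
Z: miss, evict M, frames {V,Z}
V: hit
Z: hit
M: miss, evict V, frames {Z,M}
Z: hit
S: miss, evict M, frames {Z,S}
M: miss, evict Z, frames {S,M}
Page faults: 13.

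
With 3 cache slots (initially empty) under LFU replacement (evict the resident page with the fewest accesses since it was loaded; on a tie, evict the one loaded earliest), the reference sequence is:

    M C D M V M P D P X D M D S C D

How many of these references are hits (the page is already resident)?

M: fault, frames [M]
C: fault, frames [M, C]
D: fault, frames [M, C, D]
M: hit
V: fault, evict C, frames [M, D, V]
M: hit
P: fault, evict D, frames [M, V, P]
D: fault, evict V, frames [M, P, D]
P: hit
X: fault, evict D, frames [M, P, X]
D: fault, evict X, frames [M, P, D]
M: hit
D: hit
S: fault, evict P, frames [M, D, S]
C: fault, evict S, frames [M, D, C]
D: hit
Hits: 6.

6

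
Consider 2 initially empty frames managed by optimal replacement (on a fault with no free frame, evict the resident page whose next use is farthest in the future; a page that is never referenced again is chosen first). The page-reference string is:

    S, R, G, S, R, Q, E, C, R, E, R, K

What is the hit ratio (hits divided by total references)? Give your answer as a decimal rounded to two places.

S → miss, frames [S]
R → miss, frames [S, R]
G → miss, evict R, frames [S, G]
S → hit
R → miss, evict G, frames [S, R]
Q → miss, evict S, frames [R, Q]
E → miss, evict Q, frames [R, E]
C → miss, evict E, frames [R, C]
R → hit
E → miss, evict C, frames [R, E]
R → hit
K → miss, evict E, frames [R, K]
Hits: 3 of 12 references → 3/12 = 0.2500.

0.25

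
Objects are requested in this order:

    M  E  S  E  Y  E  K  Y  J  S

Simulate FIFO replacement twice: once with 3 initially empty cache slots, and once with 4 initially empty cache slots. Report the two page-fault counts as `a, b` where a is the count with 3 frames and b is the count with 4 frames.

3 frames: F F F . F . F . F F → 7 faults.
4 frames: F F F . F . F . F . → 6 faults.
6 < 7: adding a frame reduced faults, as is typical.

7, 6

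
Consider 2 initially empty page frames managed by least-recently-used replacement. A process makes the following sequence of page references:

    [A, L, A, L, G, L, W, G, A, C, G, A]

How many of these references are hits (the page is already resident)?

3

A -> fault, frames {A}
L -> fault, frames {A,L}
A -> hit
L -> hit
G -> fault, evict A, frames {L,G}
L -> hit
W -> fault, evict G, frames {L,W}
G -> fault, evict L, frames {W,G}
A -> fault, evict W, frames {G,A}
C -> fault, evict G, frames {A,C}
G -> fault, evict A, frames {C,G}
A -> fault, evict C, frames {G,A}
Hits: 3.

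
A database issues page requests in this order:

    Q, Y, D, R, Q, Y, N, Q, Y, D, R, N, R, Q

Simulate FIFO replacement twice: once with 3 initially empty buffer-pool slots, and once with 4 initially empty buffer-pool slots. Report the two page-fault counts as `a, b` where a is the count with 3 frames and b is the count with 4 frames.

3 frames: F F F F F F F . . F F . . F → 10 faults.
4 frames: F F F F . . F F F F F F . F → 11 faults.
11 > 10: adding a frame increased faults — Belady's anomaly.

10, 11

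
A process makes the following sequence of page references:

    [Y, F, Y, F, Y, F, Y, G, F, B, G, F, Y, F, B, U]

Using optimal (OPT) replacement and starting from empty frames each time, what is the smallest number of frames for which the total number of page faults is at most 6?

f=1: 16 faults
f=2: 8 faults
f=3: 6 faults
f=4: 5 faults
f=5: 5 faults
Smallest f with faults ≤ 6 is 3.

3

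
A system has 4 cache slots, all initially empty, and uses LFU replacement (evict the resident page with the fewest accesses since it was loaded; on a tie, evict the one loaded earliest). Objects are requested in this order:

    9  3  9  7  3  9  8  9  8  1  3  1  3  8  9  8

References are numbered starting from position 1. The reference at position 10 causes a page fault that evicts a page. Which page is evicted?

7

pos 1: 9 → fault, frames (9)
pos 2: 3 → fault, frames (9 3)
pos 3: 9 → hit
pos 4: 7 → fault, frames (9 3 7)
pos 5: 3 → hit
pos 6: 9 → hit
pos 7: 8 → fault, frames (9 3 7 8)
pos 8: 9 → hit
pos 9: 8 → hit
pos 10: 1 → fault, evict 7, frames (9 3 8 1)
At position 10, page 7 is evicted.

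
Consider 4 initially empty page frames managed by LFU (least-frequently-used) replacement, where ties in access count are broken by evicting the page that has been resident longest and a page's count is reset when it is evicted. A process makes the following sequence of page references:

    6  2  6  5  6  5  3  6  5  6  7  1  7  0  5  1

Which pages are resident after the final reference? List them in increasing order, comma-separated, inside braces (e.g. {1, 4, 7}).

6: miss, frames {6}
2: miss, frames {6,2}
6: hit
5: miss, frames {6,2,5}
6: hit
5: hit
3: miss, frames {6,2,5,3}
6: hit
5: hit
6: hit
7: miss, evict 2, frames {6,5,3,7}
1: miss, evict 3, frames {6,5,7,1}
7: hit
0: miss, evict 1, frames {6,5,7,0}
5: hit
1: miss, evict 0, frames {6,5,7,1}

{1, 5, 6, 7}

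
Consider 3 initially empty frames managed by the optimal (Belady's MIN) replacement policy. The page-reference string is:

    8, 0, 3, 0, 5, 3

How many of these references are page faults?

4

8 -> miss, frames (8)
0 -> miss, frames (8 0)
3 -> miss, frames (8 0 3)
0 -> hit
5 -> miss, evict 0, frames (8 3 5)
3 -> hit
Page faults: 4.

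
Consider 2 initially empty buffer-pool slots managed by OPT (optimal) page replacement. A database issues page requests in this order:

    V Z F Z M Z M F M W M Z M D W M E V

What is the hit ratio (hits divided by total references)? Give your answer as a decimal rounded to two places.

V -> miss, frames {V}
Z -> miss, frames {V,Z}
F -> miss, evict V, frames {Z,F}
Z -> hit
M -> miss, evict F, frames {Z,M}
Z -> hit
M -> hit
F -> miss, evict Z, frames {M,F}
M -> hit
W -> miss, evict F, frames {M,W}
M -> hit
Z -> miss, evict W, frames {M,Z}
M -> hit
D -> miss, evict Z, frames {M,D}
W -> miss, evict D, frames {M,W}
M -> hit
E -> miss, evict W, frames {M,E}
V -> miss, evict E, frames {M,V}
Hits: 7 of 18 references → 7/18 = 0.3889.

0.39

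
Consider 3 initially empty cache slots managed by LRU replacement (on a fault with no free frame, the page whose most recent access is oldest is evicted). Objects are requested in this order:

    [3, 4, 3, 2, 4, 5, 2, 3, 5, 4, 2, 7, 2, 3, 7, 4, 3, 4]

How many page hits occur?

8

3 -> fault, frames {3}
4 -> fault, frames {3,4}
3 -> hit
2 -> fault, frames {4,3,2}
4 -> hit
5 -> fault, evict 3, frames {2,4,5}
2 -> hit
3 -> fault, evict 4, frames {5,2,3}
5 -> hit
4 -> fault, evict 2, frames {3,5,4}
2 -> fault, evict 3, frames {5,4,2}
7 -> fault, evict 5, frames {4,2,7}
2 -> hit
3 -> fault, evict 4, frames {7,2,3}
7 -> hit
4 -> fault, evict 2, frames {3,7,4}
3 -> hit
4 -> hit
Hits: 8.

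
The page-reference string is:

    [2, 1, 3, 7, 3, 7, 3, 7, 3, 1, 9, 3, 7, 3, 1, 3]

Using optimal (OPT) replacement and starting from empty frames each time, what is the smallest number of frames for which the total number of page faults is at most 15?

2

f=1: 16 faults
f=2: 8 faults
f=3: 6 faults
f=4: 5 faults
f=5: 5 faults
Smallest f with faults ≤ 15 is 2.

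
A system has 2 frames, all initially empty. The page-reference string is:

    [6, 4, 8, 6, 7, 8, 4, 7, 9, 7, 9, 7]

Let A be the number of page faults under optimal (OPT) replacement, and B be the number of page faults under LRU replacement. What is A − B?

-3

Under OPT: F F F . F . F . F . . . → 6 faults.
Under LRU: F F F F F F F F F . . . → 9 faults.
A − B = 6 − 9 = -3.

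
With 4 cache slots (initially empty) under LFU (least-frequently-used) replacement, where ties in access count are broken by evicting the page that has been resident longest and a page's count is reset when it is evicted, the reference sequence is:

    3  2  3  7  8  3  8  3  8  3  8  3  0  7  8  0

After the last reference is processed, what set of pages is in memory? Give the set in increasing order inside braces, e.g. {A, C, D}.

{0, 3, 7, 8}

3: miss, frames {3}
2: miss, frames {3,2}
3: hit
7: miss, frames {3,2,7}
8: miss, frames {3,2,7,8}
3: hit
8: hit
3: hit
8: hit
3: hit
8: hit
3: hit
0: miss, evict 2, frames {3,7,8,0}
7: hit
8: hit
0: hit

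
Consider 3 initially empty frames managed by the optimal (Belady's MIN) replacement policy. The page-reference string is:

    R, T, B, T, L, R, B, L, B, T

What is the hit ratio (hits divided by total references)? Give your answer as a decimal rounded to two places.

0.50

R: miss, frames {R}
T: miss, frames {R,T}
B: miss, frames {R,T,B}
T: hit
L: miss, evict T, frames {R,B,L}
R: hit
B: hit
L: hit
B: hit
T: miss, evict L, frames {R,B,T}
Hits: 5 of 10 references → 5/10 = 0.5000.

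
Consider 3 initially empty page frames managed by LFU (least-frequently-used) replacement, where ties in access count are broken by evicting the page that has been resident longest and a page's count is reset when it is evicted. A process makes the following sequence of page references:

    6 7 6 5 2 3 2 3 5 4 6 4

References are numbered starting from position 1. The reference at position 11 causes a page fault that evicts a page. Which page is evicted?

4

pos 1: 6: miss, frames (6)
pos 2: 7: miss, frames (6 7)
pos 3: 6: hit
pos 4: 5: miss, frames (6 7 5)
pos 5: 2: miss, evict 7, frames (6 5 2)
pos 6: 3: miss, evict 5, frames (6 2 3)
pos 7: 2: hit
pos 8: 3: hit
pos 9: 5: miss, evict 6, frames (2 3 5)
pos 10: 4: miss, evict 5, frames (2 3 4)
pos 11: 6: miss, evict 4, frames (2 3 6)
At position 11, page 4 is evicted.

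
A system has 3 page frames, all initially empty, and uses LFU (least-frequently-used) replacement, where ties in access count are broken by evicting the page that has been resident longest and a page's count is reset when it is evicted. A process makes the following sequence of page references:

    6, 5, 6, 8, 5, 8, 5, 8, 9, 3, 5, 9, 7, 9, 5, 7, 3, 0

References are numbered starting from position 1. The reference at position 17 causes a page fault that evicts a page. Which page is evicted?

7

pos 1: 6: fault, frames [6]
pos 2: 5: fault, frames [6, 5]
pos 3: 6: hit
pos 4: 8: fault, frames [6, 5, 8]
pos 5: 5: hit
pos 6: 8: hit
pos 7: 5: hit
pos 8: 8: hit
pos 9: 9: fault, evict 6, frames [5, 8, 9]
pos 10: 3: fault, evict 9, frames [5, 8, 3]
pos 11: 5: hit
pos 12: 9: fault, evict 3, frames [5, 8, 9]
pos 13: 7: fault, evict 9, frames [5, 8, 7]
pos 14: 9: fault, evict 7, frames [5, 8, 9]
pos 15: 5: hit
pos 16: 7: fault, evict 9, frames [5, 8, 7]
pos 17: 3: fault, evict 7, frames [5, 8, 3]
At position 17, page 7 is evicted.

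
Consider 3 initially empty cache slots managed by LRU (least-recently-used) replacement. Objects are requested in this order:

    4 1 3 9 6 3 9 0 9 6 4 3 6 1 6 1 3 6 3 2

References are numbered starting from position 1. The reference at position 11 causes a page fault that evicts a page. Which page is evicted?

pos 1: 4: miss, frames [4]
pos 2: 1: miss, frames [4, 1]
pos 3: 3: miss, frames [4, 1, 3]
pos 4: 9: miss, evict 4, frames [1, 3, 9]
pos 5: 6: miss, evict 1, frames [3, 9, 6]
pos 6: 3: hit
pos 7: 9: hit
pos 8: 0: miss, evict 6, frames [3, 9, 0]
pos 9: 9: hit
pos 10: 6: miss, evict 3, frames [0, 9, 6]
pos 11: 4: miss, evict 0, frames [9, 6, 4]
At position 11, page 0 is evicted.

0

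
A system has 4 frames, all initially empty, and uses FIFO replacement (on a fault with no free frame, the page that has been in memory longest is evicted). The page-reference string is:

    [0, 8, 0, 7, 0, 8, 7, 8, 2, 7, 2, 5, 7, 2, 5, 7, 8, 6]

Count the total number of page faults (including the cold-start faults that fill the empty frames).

6

0 -> miss, frames (0)
8 -> miss, frames (0 8)
0 -> hit
7 -> miss, frames (0 8 7)
0 -> hit
8 -> hit
7 -> hit
8 -> hit
2 -> miss, frames (0 8 7 2)
7 -> hit
2 -> hit
5 -> miss, evict 0, frames (8 7 2 5)
7 -> hit
2 -> hit
5 -> hit
7 -> hit
8 -> hit
6 -> miss, evict 8, frames (7 2 5 6)
Page faults: 6.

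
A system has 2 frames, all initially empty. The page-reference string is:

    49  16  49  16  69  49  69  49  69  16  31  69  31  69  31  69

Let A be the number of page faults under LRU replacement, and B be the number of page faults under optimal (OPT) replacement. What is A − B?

Under LRU: F F . . F F . . . F F F . . . . → 7 faults.
Under OPT: F F . . F . . . . F F . . . . . → 5 faults.
A − B = 7 − 5 = 2.

2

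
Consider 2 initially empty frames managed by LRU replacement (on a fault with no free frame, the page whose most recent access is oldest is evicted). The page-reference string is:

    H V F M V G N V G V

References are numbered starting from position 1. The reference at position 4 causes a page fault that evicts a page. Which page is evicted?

V

pos 1: H -> fault, frames [H]
pos 2: V -> fault, frames [H, V]
pos 3: F -> fault, evict H, frames [V, F]
pos 4: M -> fault, evict V, frames [F, M]
At position 4, page V is evicted.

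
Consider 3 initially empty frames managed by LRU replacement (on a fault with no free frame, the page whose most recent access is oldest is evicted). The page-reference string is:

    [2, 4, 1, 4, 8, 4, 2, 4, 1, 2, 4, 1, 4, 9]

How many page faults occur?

2 → fault, frames [2]
4 → fault, frames [2, 4]
1 → fault, frames [2, 4, 1]
4 → hit
8 → fault, evict 2, frames [1, 4, 8]
4 → hit
2 → fault, evict 1, frames [8, 4, 2]
4 → hit
1 → fault, evict 8, frames [2, 4, 1]
2 → hit
4 → hit
1 → hit
4 → hit
9 → fault, evict 2, frames [1, 4, 9]
Page faults: 7.

7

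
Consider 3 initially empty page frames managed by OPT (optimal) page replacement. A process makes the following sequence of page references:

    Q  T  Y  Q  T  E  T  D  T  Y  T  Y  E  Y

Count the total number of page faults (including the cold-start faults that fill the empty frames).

Q: miss, frames {Q}
T: miss, frames {Q,T}
Y: miss, frames {Q,T,Y}
Q: hit
T: hit
E: miss, evict Q, frames {T,Y,E}
T: hit
D: miss, evict E, frames {T,Y,D}
T: hit
Y: hit
T: hit
Y: hit
E: miss, evict D, frames {T,Y,E}
Y: hit
Page faults: 6.

6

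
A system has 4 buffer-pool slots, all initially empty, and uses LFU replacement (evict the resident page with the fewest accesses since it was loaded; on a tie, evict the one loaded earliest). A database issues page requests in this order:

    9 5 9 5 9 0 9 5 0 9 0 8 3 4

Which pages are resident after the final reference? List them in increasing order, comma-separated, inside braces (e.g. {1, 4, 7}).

9 → miss, frames {9}
5 → miss, frames {9,5}
9 → hit
5 → hit
9 → hit
0 → miss, frames {9,5,0}
9 → hit
5 → hit
0 → hit
9 → hit
0 → hit
8 → miss, frames {9,5,0,8}
3 → miss, evict 8, frames {9,5,0,3}
4 → miss, evict 3, frames {9,5,0,4}

{0, 4, 5, 9}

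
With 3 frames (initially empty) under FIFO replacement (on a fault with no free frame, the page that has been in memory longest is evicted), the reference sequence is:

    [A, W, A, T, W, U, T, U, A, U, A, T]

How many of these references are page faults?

5

A: fault, frames [A]
W: fault, frames [A, W]
A: hit
T: fault, frames [A, W, T]
W: hit
U: fault, evict A, frames [W, T, U]
T: hit
U: hit
A: fault, evict W, frames [T, U, A]
U: hit
A: hit
T: hit
Page faults: 5.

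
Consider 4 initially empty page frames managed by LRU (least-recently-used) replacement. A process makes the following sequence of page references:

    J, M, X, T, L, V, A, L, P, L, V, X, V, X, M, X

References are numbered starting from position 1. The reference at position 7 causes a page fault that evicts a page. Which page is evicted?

pos 1: J -> miss, frames (J)
pos 2: M -> miss, frames (J M)
pos 3: X -> miss, frames (J M X)
pos 4: T -> miss, frames (J M X T)
pos 5: L -> miss, evict J, frames (M X T L)
pos 6: V -> miss, evict M, frames (X T L V)
pos 7: A -> miss, evict X, frames (T L V A)
At position 7, page X is evicted.

X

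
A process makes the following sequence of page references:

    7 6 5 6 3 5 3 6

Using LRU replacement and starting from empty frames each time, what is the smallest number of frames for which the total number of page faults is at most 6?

2

f=1: 8 faults
f=2: 6 faults
f=3: 4 faults
f=4: 4 faults
Smallest f with faults ≤ 6 is 2.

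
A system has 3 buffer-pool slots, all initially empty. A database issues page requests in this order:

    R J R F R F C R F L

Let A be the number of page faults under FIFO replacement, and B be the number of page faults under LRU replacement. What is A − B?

1

Under FIFO: F F . F . . F F . F → 6 faults.
Under LRU: F F . F . . F . . F → 5 faults.
A − B = 6 − 5 = 1.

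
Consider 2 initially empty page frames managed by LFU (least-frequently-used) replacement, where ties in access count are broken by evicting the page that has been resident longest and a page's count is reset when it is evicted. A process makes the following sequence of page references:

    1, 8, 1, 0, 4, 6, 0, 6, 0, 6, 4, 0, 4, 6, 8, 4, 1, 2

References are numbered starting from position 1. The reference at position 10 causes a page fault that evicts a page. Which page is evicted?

pos 1: 1 -> fault, frames (1)
pos 2: 8 -> fault, frames (1 8)
pos 3: 1 -> hit
pos 4: 0 -> fault, evict 8, frames (1 0)
pos 5: 4 -> fault, evict 0, frames (1 4)
pos 6: 6 -> fault, evict 4, frames (1 6)
pos 7: 0 -> fault, evict 6, frames (1 0)
pos 8: 6 -> fault, evict 0, frames (1 6)
pos 9: 0 -> fault, evict 6, frames (1 0)
pos 10: 6 -> fault, evict 0, frames (1 6)
At position 10, page 0 is evicted.

0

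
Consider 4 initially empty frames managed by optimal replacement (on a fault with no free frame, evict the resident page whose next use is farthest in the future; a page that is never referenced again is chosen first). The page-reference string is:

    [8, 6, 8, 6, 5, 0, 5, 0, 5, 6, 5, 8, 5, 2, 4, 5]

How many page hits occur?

10

8 -> fault, frames [8]
6 -> fault, frames [8, 6]
8 -> hit
6 -> hit
5 -> fault, frames [8, 6, 5]
0 -> fault, frames [8, 6, 5, 0]
5 -> hit
0 -> hit
5 -> hit
6 -> hit
5 -> hit
8 -> hit
5 -> hit
2 -> fault, evict 0, frames [8, 6, 5, 2]
4 -> fault, evict 2, frames [8, 6, 5, 4]
5 -> hit
Hits: 10.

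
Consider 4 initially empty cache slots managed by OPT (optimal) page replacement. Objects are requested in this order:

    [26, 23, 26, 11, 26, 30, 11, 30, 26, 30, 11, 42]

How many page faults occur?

26 -> miss, frames {26}
23 -> miss, frames {26,23}
26 -> hit
11 -> miss, frames {26,23,11}
26 -> hit
30 -> miss, frames {26,23,11,30}
11 -> hit
30 -> hit
26 -> hit
30 -> hit
11 -> hit
42 -> miss, evict 30, frames {26,23,11,42}
Page faults: 5.

5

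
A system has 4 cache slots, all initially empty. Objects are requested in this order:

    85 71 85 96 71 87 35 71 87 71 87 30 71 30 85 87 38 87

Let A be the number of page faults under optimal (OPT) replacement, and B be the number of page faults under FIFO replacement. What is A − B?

-3

Under OPT: F F . F . F F . . . . F . . . . F . → 7 faults.
Under FIFO: F F . F . F F . . . . F F . F F F . → 10 faults.
A − B = 7 − 10 = -3.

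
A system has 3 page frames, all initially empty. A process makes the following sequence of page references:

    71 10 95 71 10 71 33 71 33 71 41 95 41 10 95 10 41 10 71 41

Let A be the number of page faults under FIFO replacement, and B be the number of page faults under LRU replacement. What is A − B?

Under FIFO: F F F . . . F F . . F F . F . . . . F F → 10 faults.
Under LRU: F F F . . . F . . . F F . F . . . . F . → 8 faults.
A − B = 10 − 8 = 2.

2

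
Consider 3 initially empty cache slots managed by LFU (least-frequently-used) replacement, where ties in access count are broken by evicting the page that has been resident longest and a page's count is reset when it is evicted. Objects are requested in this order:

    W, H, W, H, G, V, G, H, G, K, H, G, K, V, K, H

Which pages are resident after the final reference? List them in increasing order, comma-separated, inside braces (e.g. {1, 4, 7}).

W → fault, frames {W}
H → fault, frames {W,H}
W → hit
H → hit
G → fault, frames {W,H,G}
V → fault, evict G, frames {W,H,V}
G → fault, evict V, frames {W,H,G}
H → hit
G → hit
K → fault, evict W, frames {H,G,K}
H → hit
G → hit
K → hit
V → fault, evict K, frames {H,G,V}
K → fault, evict V, frames {H,G,K}
H → hit

{G, H, K}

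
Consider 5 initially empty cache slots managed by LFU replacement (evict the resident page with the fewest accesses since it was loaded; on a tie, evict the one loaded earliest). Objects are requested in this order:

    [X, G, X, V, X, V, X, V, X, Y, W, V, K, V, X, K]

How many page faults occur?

6

X → miss, frames [X]
G → miss, frames [X, G]
X → hit
V → miss, frames [X, G, V]
X → hit
V → hit
X → hit
V → hit
X → hit
Y → miss, frames [X, G, V, Y]
W → miss, frames [X, G, V, Y, W]
V → hit
K → miss, evict G, frames [X, V, Y, W, K]
V → hit
X → hit
K → hit
Page faults: 6.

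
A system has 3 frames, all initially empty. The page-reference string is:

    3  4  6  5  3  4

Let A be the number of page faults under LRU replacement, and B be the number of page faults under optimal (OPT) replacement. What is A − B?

Under LRU: F F F F F F → 6 faults.
Under OPT: F F F F . . → 4 faults.
A − B = 6 − 4 = 2.

2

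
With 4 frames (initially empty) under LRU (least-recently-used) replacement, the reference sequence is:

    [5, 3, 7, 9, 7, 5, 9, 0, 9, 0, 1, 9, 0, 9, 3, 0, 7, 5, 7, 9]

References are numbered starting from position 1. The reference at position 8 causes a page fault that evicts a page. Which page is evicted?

3

pos 1: 5: miss, frames {5}
pos 2: 3: miss, frames {5,3}
pos 3: 7: miss, frames {5,3,7}
pos 4: 9: miss, frames {5,3,7,9}
pos 5: 7: hit
pos 6: 5: hit
pos 7: 9: hit
pos 8: 0: miss, evict 3, frames {7,5,9,0}
At position 8, page 3 is evicted.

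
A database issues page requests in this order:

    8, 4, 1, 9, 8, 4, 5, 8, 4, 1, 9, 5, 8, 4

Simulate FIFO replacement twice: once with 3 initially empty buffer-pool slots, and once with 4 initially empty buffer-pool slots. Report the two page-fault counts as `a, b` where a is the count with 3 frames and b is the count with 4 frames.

11, 12

3 frames: F F F F F F F . . F F . F F → 11 faults.
4 frames: F F F F . . F F F F F F F F → 12 faults.
12 > 11: adding a frame increased faults — Belady's anomaly.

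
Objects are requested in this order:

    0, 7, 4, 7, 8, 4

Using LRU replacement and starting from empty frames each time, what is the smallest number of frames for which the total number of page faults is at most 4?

f=1: 6 faults
f=2: 5 faults
f=3: 4 faults
f=4: 4 faults
Smallest f with faults ≤ 4 is 3.

3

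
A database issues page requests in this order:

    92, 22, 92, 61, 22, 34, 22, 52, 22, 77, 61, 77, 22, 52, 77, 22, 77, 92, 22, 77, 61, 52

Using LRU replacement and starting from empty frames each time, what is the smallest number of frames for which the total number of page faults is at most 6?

6

f=1: 22 faults
f=2: 17 faults
f=3: 11 faults
f=4: 10 faults
f=5: 7 faults
f=6: 6 faults
Smallest f with faults ≤ 6 is 6.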